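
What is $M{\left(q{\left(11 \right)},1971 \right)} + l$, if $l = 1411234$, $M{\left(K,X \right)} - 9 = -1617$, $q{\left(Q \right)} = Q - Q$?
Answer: $1409626$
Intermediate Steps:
$q{\left(Q \right)} = 0$
$M{\left(K,X \right)} = -1608$ ($M{\left(K,X \right)} = 9 - 1617 = -1608$)
$M{\left(q{\left(11 \right)},1971 \right)} + l = -1608 + 1411234 = 1409626$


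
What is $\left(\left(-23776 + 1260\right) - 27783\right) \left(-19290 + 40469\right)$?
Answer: $-1065282521$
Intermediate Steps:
$\left(\left(-23776 + 1260\right) - 27783\right) \left(-19290 + 40469\right) = \left(-22516 - 27783\right) 21179 = \left(-50299\right) 21179 = -1065282521$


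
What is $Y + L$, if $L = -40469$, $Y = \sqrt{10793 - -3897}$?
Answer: $-40469 + \sqrt{14690} \approx -40348.0$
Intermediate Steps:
$Y = \sqrt{14690}$ ($Y = \sqrt{10793 + 3897} = \sqrt{14690} \approx 121.2$)
$Y + L = \sqrt{14690} - 40469 = -40469 + \sqrt{14690}$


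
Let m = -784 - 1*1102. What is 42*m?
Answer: -79212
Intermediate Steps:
m = -1886 (m = -784 - 1102 = -1886)
42*m = 42*(-1886) = -79212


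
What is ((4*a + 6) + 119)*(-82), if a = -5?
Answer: -8610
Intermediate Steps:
((4*a + 6) + 119)*(-82) = ((4*(-5) + 6) + 119)*(-82) = ((-20 + 6) + 119)*(-82) = (-14 + 119)*(-82) = 105*(-82) = -8610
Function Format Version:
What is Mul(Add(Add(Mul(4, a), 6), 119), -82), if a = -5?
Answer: -8610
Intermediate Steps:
Mul(Add(Add(Mul(4, a), 6), 119), -82) = Mul(Add(Add(Mul(4, -5), 6), 119), -82) = Mul(Add(Add(-20, 6), 119), -82) = Mul(Add(-14, 119), -82) = Mul(105, -82) = -8610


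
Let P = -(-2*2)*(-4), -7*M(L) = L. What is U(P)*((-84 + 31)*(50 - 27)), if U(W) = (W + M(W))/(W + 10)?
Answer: -19504/7 ≈ -2786.3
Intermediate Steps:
M(L) = -L/7
P = -16 (P = -(-4)*(-4) = -1*16 = -16)
U(W) = 6*W/(7*(10 + W)) (U(W) = (W - W/7)/(W + 10) = (6*W/7)/(10 + W) = 6*W/(7*(10 + W)))
U(P)*((-84 + 31)*(50 - 27)) = ((6/7)*(-16)/(10 - 16))*((-84 + 31)*(50 - 27)) = ((6/7)*(-16)/(-6))*(-53*23) = ((6/7)*(-16)*(-⅙))*(-1219) = (16/7)*(-1219) = -19504/7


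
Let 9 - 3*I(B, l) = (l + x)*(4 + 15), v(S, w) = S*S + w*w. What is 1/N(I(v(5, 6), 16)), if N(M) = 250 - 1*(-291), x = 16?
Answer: 1/541 ≈ 0.0018484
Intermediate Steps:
v(S, w) = S² + w²
I(B, l) = -295/3 - 19*l/3 (I(B, l) = 3 - (l + 16)*(4 + 15)/3 = 3 - (16 + l)*19/3 = 3 - (304 + 19*l)/3 = 3 + (-304/3 - 19*l/3) = -295/3 - 19*l/3)
N(M) = 541 (N(M) = 250 + 291 = 541)
1/N(I(v(5, 6), 16)) = 1/541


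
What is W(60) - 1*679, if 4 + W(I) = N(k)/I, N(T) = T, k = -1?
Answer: -40981/60 ≈ -683.02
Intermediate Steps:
W(I) = -4 - 1/I
W(60) - 1*679 = (-4 - 1/60) - 1*679 = (-4 - 1*1/60) - 679 = (-4 - 1/60) - 679 = -241/60 - 679 = -40981/60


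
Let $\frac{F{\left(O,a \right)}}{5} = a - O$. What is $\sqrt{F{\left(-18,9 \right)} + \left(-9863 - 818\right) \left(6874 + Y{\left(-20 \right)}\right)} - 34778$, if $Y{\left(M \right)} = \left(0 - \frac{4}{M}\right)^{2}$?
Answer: $-34778 + \frac{2 i \sqrt{458884289}}{5} \approx -34778.0 + 8568.6 i$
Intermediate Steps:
$F{\left(O,a \right)} = - 5 O + 5 a$ ($F{\left(O,a \right)} = 5 \left(a - O\right) = - 5 O + 5 a$)
$Y{\left(M \right)} = \frac{16}{M^{2}}$ ($Y{\left(M \right)} = \left(- \frac{4}{M}\right)^{2} = \frac{16}{M^{2}}$)
$\sqrt{F{\left(-18,9 \right)} + \left(-9863 - 818\right) \left(6874 + Y{\left(-20 \right)}\right)} - 34778 = \sqrt{\left(\left(-5\right) \left(-18\right) + 5 \cdot 9\right) + \left(-9863 - 818\right) \left(6874 + \frac{16}{400}\right)} - 34778 = \sqrt{\left(90 + 45\right) - 10681 \left(6874 + 16 \cdot \frac{1}{400}\right)} - 34778 = \sqrt{135 - 10681 \left(6874 + \frac{1}{25}\right)} - 34778 = \sqrt{135 - \frac{1835540531}{25}} - 34778 = \sqrt{- \frac{1835537156}{25}} - 34778 = \frac{2 i \sqrt{458884289}}{5} - 34778 = -34778 + \frac{2 i \sqrt{458884289}}{5}$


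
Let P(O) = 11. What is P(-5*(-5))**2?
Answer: 121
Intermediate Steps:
P(-5*(-5))**2 = 11**2 = 121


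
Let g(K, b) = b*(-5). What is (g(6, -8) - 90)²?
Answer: 2500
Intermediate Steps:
g(K, b) = -5*b
(g(6, -8) - 90)² = (-5*(-8) - 90)² = (40 - 90)² = (-50)² = 2500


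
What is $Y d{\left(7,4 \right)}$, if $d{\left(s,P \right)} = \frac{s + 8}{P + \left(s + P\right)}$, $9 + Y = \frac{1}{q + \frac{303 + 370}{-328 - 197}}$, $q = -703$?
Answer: $- \frac{3328257}{369748} \approx -9.0014$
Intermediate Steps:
$Y = - \frac{3328257}{369748}$ ($Y = -9 + \frac{1}{-703 + \frac{303 + 370}{-328 - 197}} = -9 + \frac{1}{-703 + \frac{673}{-525}} = -9 + \frac{1}{-703 + 673 \left(- \frac{1}{525}\right)} = -9 + \frac{1}{-703 - \frac{673}{525}} = -9 + \frac{1}{- \frac{369748}{525}} = -9 - \frac{525}{369748} = - \frac{3328257}{369748} \approx -9.0014$)
$d{\left(s,P \right)} = \frac{8 + s}{s + 2 P}$ ($d{\left(s,P \right)} = \frac{8 + s}{P + \left(P + s\right)} = \frac{8 + s}{s + 2 P}$)
$Y d{\left(7,4 \right)} = - \frac{3328257 \frac{8 + 7}{7 + 2 \cdot 4}}{369748} = - \frac{3328257 \frac{1}{7 + 8} \cdot 15}{369748} = - \frac{3328257 \cdot \frac{1}{15} \cdot 15}{369748} = \left(- \frac{3328257}{369748}\right) 1 = - \frac{3328257}{369748}$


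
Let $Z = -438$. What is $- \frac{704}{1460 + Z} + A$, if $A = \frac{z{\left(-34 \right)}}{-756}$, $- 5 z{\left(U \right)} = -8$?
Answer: $- \frac{47666}{68985} \approx -0.69096$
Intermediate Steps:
$z{\left(U \right)} = \frac{8}{5}$ ($z{\left(U \right)} = \left(- \frac{1}{5}\right) \left(-8\right) = \frac{8}{5}$)
$A = - \frac{2}{945}$ ($A = \frac{8}{5 \left(-756\right)} = \frac{8}{5} \left(- \frac{1}{756}\right) = - \frac{2}{945} \approx -0.0021164$)
$- \frac{704}{1460 + Z} + A = - \frac{704}{1460 - 438} - \frac{2}{945} = - \frac{704}{1022} - \frac{2}{945} = \left(-704\right) \frac{1}{1022} - \frac{2}{945} = - \frac{352}{511} - \frac{2}{945} = - \frac{47666}{68985}$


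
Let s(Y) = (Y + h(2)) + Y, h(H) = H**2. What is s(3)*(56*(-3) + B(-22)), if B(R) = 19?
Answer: -1490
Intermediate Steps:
s(Y) = 4 + 2*Y (s(Y) = (Y + 2**2) + Y = (Y + 4) + Y = (4 + Y) + Y = 4 + 2*Y)
s(3)*(56*(-3) + B(-22)) = (4 + 2*3)*(56*(-3) + 19) = (4 + 6)*(-168 + 19) = 10*(-149) = -1490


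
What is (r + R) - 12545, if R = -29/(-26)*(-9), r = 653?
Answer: -309453/26 ≈ -11902.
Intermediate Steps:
R = -261/26 (R = -29*(-1/26)*(-9) = (29/26)*(-9) = -261/26 ≈ -10.038)
(r + R) - 12545 = (653 - 261/26) - 12545 = 16717/26 - 12545 = -309453/26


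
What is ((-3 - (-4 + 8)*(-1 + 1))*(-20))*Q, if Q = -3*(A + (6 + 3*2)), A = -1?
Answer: -1980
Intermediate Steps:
Q = -33 (Q = -3*(-1 + (6 + 3*2)) = -3*(-1 + (6 + 6)) = -3*(-1 + 12) = -3*11 = -33)
((-3 - (-4 + 8)*(-1 + 1))*(-20))*Q = ((-3 - (-4 + 8)*(-1 + 1))*(-20))*(-33) = ((-3 - 4*0)*(-20))*(-33) = ((-3 - 1*0)*(-20))*(-33) = ((-3 + 0)*(-20))*(-33) = -3*(-20)*(-33) = 60*(-33) = -1980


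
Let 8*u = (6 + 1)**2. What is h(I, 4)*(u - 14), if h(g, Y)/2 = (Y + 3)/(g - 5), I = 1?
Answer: 441/16 ≈ 27.563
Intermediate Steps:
h(g, Y) = 2*(3 + Y)/(-5 + g) (h(g, Y) = 2*((Y + 3)/(g - 5)) = 2*((3 + Y)/(-5 + g)) = 2*(3 + Y)/(-5 + g))
u = 49/8 (u = (6 + 1)**2/8 = (1/8)*7**2 = (1/8)*49 = 49/8 ≈ 6.1250)
h(I, 4)*(u - 14) = (2*(3 + 4)/(-5 + 1))*(49/8 - 14) = (2*7/(-4))*(-63/8) = (2*(-1/4)*7)*(-63/8) = -7/2*(-63/8) = 441/16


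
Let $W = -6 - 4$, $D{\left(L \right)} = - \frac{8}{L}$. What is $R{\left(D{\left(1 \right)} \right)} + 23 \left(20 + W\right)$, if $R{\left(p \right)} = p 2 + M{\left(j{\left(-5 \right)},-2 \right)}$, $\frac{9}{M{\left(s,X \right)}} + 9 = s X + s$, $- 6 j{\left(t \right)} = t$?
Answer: $\frac{12572}{59} \approx 213.08$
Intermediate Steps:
$j{\left(t \right)} = - \frac{t}{6}$
$M{\left(s,X \right)} = \frac{9}{-9 + s + X s}$ ($M{\left(s,X \right)} = \frac{9}{-9 + \left(s X + s\right)} = \frac{9}{-9 + \left(X s + s\right)} = \frac{9}{-9 + \left(s + X s\right)} = \frac{9}{-9 + s + X s}$)
$R{\left(p \right)} = - \frac{54}{59} + 2 p$ ($R{\left(p \right)} = p 2 + \frac{9}{-9 - - \frac{5}{6} - 2 \left(\left(- \frac{1}{6}\right) \left(-5\right)\right)} = 2 p + \frac{9}{-9 + \frac{5}{6} - \frac{5}{3}} = 2 p + \frac{9}{- \frac{59}{6}} = 2 p + 9 \left(- \frac{6}{59}\right) = 2 p - \frac{54}{59} = - \frac{54}{59} + 2 p$)
$W = -10$
$R{\left(D{\left(1 \right)} \right)} + 23 \left(20 + W\right) = \left(- \frac{54}{59} + 2 \left(- \frac{8}{1}\right)\right) + 23 \left(20 - 10\right) = \left(- \frac{54}{59} + 2 \left(\left(-8\right) 1\right)\right) + 23 \cdot 10 = \left(- \frac{54}{59} + 2 \left(-8\right)\right) + 230 = \left(- \frac{54}{59} - 16\right) + 230 = - \frac{998}{59} + 230 = \frac{12572}{59}$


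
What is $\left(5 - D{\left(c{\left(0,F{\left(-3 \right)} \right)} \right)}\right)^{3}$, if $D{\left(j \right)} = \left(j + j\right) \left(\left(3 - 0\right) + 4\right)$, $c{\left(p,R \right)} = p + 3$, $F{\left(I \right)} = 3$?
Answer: $-50653$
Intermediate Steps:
$c{\left(p,R \right)} = 3 + p$
$D{\left(j \right)} = 14 j$ ($D{\left(j \right)} = 2 j \left(\left(3 + 0\right) + 4\right) = 2 j \left(3 + 4\right) = 2 j 7 = 14 j$)
$\left(5 - D{\left(c{\left(0,F{\left(-3 \right)} \right)} \right)}\right)^{3} = \left(5 - 14 \left(3 + 0\right)\right)^{3} = \left(5 - 14 \cdot 3\right)^{3} = \left(5 - 42\right)^{3} = \left(-37\right)^{3} = -50653$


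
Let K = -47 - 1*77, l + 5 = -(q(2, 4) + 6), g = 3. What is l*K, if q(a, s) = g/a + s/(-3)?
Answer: 4154/3 ≈ 1384.7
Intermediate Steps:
q(a, s) = 3/a - s/3 (q(a, s) = 3/a + s/(-3) = 3/a + s*(-⅓) = 3/a - s/3)
l = -67/6 (l = -5 - ((3/2 - ⅓*4) + 6) = -5 - ((3*(½) - 4/3) + 6) = -5 - ((3/2 - 4/3) + 6) = -5 - (⅙ + 6) = -5 - 1*37/6 = -5 - 37/6 = -67/6 ≈ -11.167)
K = -124 (K = -47 - 77 = -124)
l*K = -67/6*(-124) = 4154/3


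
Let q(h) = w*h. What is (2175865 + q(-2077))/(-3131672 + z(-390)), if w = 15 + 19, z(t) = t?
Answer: -2105247/3132062 ≈ -0.67216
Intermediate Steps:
w = 34
q(h) = 34*h
(2175865 + q(-2077))/(-3131672 + z(-390)) = (2175865 + 34*(-2077))/(-3131672 - 390) = (2175865 - 70618)/(-3132062) = 2105247*(-1/3132062) = -2105247/3132062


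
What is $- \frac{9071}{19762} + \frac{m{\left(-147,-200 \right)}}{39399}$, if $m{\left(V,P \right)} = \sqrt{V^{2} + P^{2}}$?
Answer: $- \frac{9071}{19762} + \frac{\sqrt{61609}}{39399} \approx -0.45271$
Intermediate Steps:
$m{\left(V,P \right)} = \sqrt{P^{2} + V^{2}}$
$- \frac{9071}{19762} + \frac{m{\left(-147,-200 \right)}}{39399} = - \frac{9071}{19762} + \frac{\sqrt{\left(-200\right)^{2} + \left(-147\right)^{2}}}{39399} = \left(-9071\right) \frac{1}{19762} + \sqrt{40000 + 21609} \cdot \frac{1}{39399} = - \frac{9071}{19762} + \sqrt{61609} \cdot \frac{1}{39399} = - \frac{9071}{19762} + \frac{\sqrt{61609}}{39399}$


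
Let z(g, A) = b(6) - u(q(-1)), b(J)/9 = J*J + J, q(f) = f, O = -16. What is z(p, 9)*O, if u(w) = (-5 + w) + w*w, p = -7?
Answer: -6128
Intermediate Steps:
b(J) = 9*J + 9*J² (b(J) = 9*(J*J + J) = 9*(J² + J) = 9*(J + J²) = 9*J + 9*J²)
u(w) = -5 + w + w² (u(w) = (-5 + w) + w² = -5 + w + w²)
z(g, A) = 383 (z(g, A) = 9*6*(1 + 6) - (-5 - 1 + (-1)²) = 9*6*7 - (-5 - 1 + 1) = 378 - 1*(-5) = 378 + 5 = 383)
z(p, 9)*O = 383*(-16) = -6128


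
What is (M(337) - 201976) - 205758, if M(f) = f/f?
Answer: -407733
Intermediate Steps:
M(f) = 1
(M(337) - 201976) - 205758 = (1 - 201976) - 205758 = -201975 - 205758 = -407733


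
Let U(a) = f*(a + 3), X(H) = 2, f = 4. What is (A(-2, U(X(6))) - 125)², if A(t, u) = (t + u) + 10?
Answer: 9409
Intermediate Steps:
U(a) = 12 + 4*a (U(a) = 4*(a + 3) = 4*(3 + a) = 12 + 4*a)
A(t, u) = 10 + t + u
(A(-2, U(X(6))) - 125)² = ((10 - 2 + (12 + 4*2)) - 125)² = ((10 - 2 + (12 + 8)) - 125)² = ((10 - 2 + 20) - 125)² = (28 - 125)² = (-97)² = 9409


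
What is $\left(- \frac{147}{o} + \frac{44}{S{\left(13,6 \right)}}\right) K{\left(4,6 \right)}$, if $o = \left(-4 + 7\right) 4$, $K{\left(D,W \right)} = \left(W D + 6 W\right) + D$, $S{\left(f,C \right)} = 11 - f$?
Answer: $-2192$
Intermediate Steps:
$K{\left(D,W \right)} = D + 6 W + D W$ ($K{\left(D,W \right)} = \left(D W + 6 W\right) + D = \left(6 W + D W\right) + D = D + 6 W + D W$)
$o = 12$ ($o = 3 \cdot 4 = 12$)
$\left(- \frac{147}{o} + \frac{44}{S{\left(13,6 \right)}}\right) K{\left(4,6 \right)} = \left(- \frac{147}{12} + \frac{44}{11 - 13}\right) \left(4 + 6 \cdot 6 + 4 \cdot 6\right) = \left(\left(-147\right) \frac{1}{12} + \frac{44}{11 - 13}\right) \left(4 + 36 + 24\right) = \left(- \frac{49}{4} + \frac{44}{-2}\right) 64 = \left(- \frac{49}{4} + 44 \left(- \frac{1}{2}\right)\right) 64 = \left(- \frac{49}{4} - 22\right) 64 = \left(- \frac{137}{4}\right) 64 = -2192$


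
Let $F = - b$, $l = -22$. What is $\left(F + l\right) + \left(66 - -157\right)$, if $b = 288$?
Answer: $-87$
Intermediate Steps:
$F = -288$ ($F = \left(-1\right) 288 = -288$)
$\left(F + l\right) + \left(66 - -157\right) = \left(-288 - 22\right) + \left(66 - -157\right) = -310 + \left(66 + 157\right) = -310 + 223 = -87$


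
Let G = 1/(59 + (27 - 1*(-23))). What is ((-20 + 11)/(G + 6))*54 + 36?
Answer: -29394/655 ≈ -44.876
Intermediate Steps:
G = 1/109 (G = 1/(59 + (27 + 23)) = 1/(59 + 50) = 1/109 ≈ 0.0091743)
((-20 + 11)/(G + 6))*54 + 36 = ((-20 + 11)/(1/109 + 6))*54 + 36 = -9/655/109*54 + 36 = -9*109/655*54 + 36 = -981/655*54 + 36 = -52974/655 + 36 = -29394/655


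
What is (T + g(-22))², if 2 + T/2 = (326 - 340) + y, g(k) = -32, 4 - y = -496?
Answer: 876096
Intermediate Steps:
y = 500 (y = 4 - 1*(-496) = 4 + 496 = 500)
T = 968 (T = -4 + 2*((326 - 340) + 500) = -4 + 2*(-14 + 500) = -4 + 2*486 = -4 + 972 = 968)
(T + g(-22))² = (968 - 32)² = 936² = 876096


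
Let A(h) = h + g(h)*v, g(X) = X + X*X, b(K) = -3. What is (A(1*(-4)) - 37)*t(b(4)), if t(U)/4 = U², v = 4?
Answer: 252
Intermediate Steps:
g(X) = X + X²
A(h) = h + 4*h*(1 + h) (A(h) = h + (h*(1 + h))*4 = h + 4*h*(1 + h))
t(U) = 4*U²
(A(1*(-4)) - 37)*t(b(4)) = ((1*(-4))*(5 + 4*(1*(-4))) - 37)*(4*(-3)²) = (-4*(5 + 4*(-4)) - 37)*(4*9) = (-4*(5 - 16) - 37)*36 = (-4*(-11) - 37)*36 = (44 - 37)*36 = 7*36 = 252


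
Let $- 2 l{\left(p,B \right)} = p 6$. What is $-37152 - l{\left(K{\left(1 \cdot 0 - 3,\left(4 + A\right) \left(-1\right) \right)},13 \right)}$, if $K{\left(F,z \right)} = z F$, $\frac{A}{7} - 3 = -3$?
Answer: $-37116$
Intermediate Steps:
$A = 0$ ($A = 21 + 7 \left(-3\right) = 21 - 21 = 0$)
$K{\left(F,z \right)} = F z$
$l{\left(p,B \right)} = - 3 p$ ($l{\left(p,B \right)} = - \frac{p 6}{2} = - \frac{6 p}{2} = - 3 p$)
$-37152 - l{\left(K{\left(1 \cdot 0 - 3,\left(4 + A\right) \left(-1\right) \right)},13 \right)} = -37152 - - 3 \left(1 \cdot 0 - 3\right) \left(4 + 0\right) \left(-1\right) = -37152 - - 3 \left(0 - 3\right) 4 \left(-1\right) = -37152 - - 3 \left(\left(-3\right) \left(-4\right)\right) = -37152 - \left(-3\right) 12 = -37152 - -36 = -37152 + 36 = -37116$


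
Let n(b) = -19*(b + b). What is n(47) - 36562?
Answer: -38348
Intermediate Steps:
n(b) = -38*b
n(47) - 36562 = -38*47 - 36562 = -1786 - 36562 = -38348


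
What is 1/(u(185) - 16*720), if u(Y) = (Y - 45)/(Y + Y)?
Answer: -37/426226 ≈ -8.6808e-5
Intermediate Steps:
u(Y) = (-45 + Y)/(2*Y) (u(Y) = (-45 + Y)/((2*Y)) = (-45 + Y)*(1/(2*Y)) = (-45 + Y)/(2*Y))
1/(u(185) - 16*720) = 1/((1/2)*(-45 + 185)/185 - 16*720) = 1/((1/2)*(1/185)*140 - 11520) = 1/(14/37 - 11520) = 1/(-426226/37) = -37/426226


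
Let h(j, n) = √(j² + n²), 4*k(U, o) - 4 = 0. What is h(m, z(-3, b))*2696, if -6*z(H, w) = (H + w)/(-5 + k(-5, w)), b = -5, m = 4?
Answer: 2696*√145/3 ≈ 10821.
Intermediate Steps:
k(U, o) = 1 (k(U, o) = 1 + (¼)*0 = 1 + 0 = 1)
z(H, w) = H/24 + w/24 (z(H, w) = -(H + w)/(6*(-5 + 1)) = -(H + w)/(6*(-4)) = -(H + w)*(-1)/(6*4) = -(-H/4 - w/4)/6 = H/24 + w/24)
h(m, z(-3, b))*2696 = √(4² + ((1/24)*(-3) + (1/24)*(-5))²)*2696 = √(16 + (-⅛ - 5/24)²)*2696 = √(16 + (-⅓)²)*2696 = √(16 + ⅑)*2696 = √(145/9)*2696 = (√145/3)*2696 = 2696*√145/3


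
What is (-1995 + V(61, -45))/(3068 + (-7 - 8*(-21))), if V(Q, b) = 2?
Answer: -1993/3229 ≈ -0.61722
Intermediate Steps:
(-1995 + V(61, -45))/(3068 + (-7 - 8*(-21))) = (-1995 + 2)/(3068 + (-7 - 8*(-21))) = -1993/(3068 + (-7 + 168)) = -1993/(3068 + 161) = -1993/3229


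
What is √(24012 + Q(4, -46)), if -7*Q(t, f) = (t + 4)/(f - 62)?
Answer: √95303670/63 ≈ 154.96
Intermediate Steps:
Q(t, f) = -(4 + t)/(7*(-62 + f)) (Q(t, f) = -(t + 4)/(7*(f - 62)) = -(4 + t)/(7*(-62 + f)))
√(24012 + Q(4, -46)) = √(24012 + (-4 - 1*4)/(7*(-62 - 46))) = √(24012 + (⅐)*(-4 - 4)/(-108)) = √(24012 + (⅐)*(-1/108)*(-8)) = √(24012 + 2/189) = √(4538270/189) = √95303670/63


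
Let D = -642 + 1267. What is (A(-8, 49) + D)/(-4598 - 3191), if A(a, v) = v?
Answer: -674/7789 ≈ -0.086532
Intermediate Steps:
D = 625
(A(-8, 49) + D)/(-4598 - 3191) = (49 + 625)/(-4598 - 3191) = 674/(-7789) = 674*(-1/7789) = -674/7789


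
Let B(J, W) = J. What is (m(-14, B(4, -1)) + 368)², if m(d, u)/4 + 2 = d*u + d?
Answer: 6400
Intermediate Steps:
m(d, u) = -8 + 4*d + 4*d*u (m(d, u) = -8 + 4*(d*u + d) = -8 + 4*(d + d*u) = -8 + (4*d + 4*d*u) = -8 + 4*d + 4*d*u)
(m(-14, B(4, -1)) + 368)² = ((-8 + 4*(-14) + 4*(-14)*4) + 368)² = ((-8 - 56 - 224) + 368)² = (-288 + 368)² = 80² = 6400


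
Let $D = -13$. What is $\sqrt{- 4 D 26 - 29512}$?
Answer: $16 i \sqrt{110} \approx 167.81 i$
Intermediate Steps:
$\sqrt{- 4 D 26 - 29512} = \sqrt{\left(-4\right) \left(-13\right) 26 - 29512} = \sqrt{52 \cdot 26 - 29512} = \sqrt{1352 - 29512} = \sqrt{-28160} = 16 i \sqrt{110}$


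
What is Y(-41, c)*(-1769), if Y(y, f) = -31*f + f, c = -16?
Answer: -849120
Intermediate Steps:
Y(y, f) = -30*f
Y(-41, c)*(-1769) = -30*(-16)*(-1769) = 480*(-1769) = -849120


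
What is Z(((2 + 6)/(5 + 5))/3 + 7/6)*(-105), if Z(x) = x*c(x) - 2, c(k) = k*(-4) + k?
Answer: 17143/20 ≈ 857.15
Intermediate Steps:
c(k) = -3*k (c(k) = -4*k + k = -3*k)
Z(x) = -2 - 3*x² (Z(x) = x*(-3*x) - 2 = -3*x² - 2 = -2 - 3*x²)
Z(((2 + 6)/(5 + 5))/3 + 7/6)*(-105) = (-2 - 3*(((2 + 6)/(5 + 5))/3 + 7/6)²)*(-105) = (-2 - 3*((8/10)*(⅓) + 7*(⅙))²)*(-105) = (-2 - 3*((8*(⅒))*(⅓) + 7/6)²)*(-105) = (-2 - 3*((⅘)*(⅓) + 7/6)²)*(-105) = (-2 - 3*(4/15 + 7/6)²)*(-105) = (-2 - 3*(43/30)²)*(-105) = (-2 - 3*1849/900)*(-105) = (-2 - 1849/300)*(-105) = -2449/300*(-105) = 17143/20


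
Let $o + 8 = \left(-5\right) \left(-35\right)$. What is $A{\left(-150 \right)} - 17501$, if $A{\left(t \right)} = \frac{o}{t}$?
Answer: $- \frac{2625317}{150} \approx -17502.0$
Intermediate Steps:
$o = 167$ ($o = -8 - -175 = -8 + 175 = 167$)
$A{\left(t \right)} = \frac{167}{t}$
$A{\left(-150 \right)} - 17501 = \frac{167}{-150} - 17501 = 167 \left(- \frac{1}{150}\right) - 17501 = - \frac{167}{150} - 17501 = - \frac{2625317}{150}$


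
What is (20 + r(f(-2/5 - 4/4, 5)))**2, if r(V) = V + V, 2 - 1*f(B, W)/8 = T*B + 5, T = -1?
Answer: 63504/25 ≈ 2540.2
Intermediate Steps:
f(B, W) = -24 + 8*B (f(B, W) = 16 - 8*(-B + 5) = 16 - 8*(5 - B) = 16 + (-40 + 8*B) = -24 + 8*B)
r(V) = 2*V
(20 + r(f(-2/5 - 4/4, 5)))**2 = (20 + 2*(-24 + 8*(-2/5 - 4/4)))**2 = (20 + 2*(-24 + 8*(-2*1/5 - 4*1/4)))**2 = (20 + 2*(-24 + 8*(-2/5 - 1)))**2 = (20 + 2*(-24 + 8*(-7/5)))**2 = (20 + 2*(-24 - 56/5))**2 = (20 + 2*(-176/5))**2 = (20 - 352/5)**2 = (-252/5)**2 = 63504/25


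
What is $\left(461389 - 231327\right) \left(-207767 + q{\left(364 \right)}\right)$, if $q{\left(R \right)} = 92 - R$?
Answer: $-47861868418$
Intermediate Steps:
$\left(461389 - 231327\right) \left(-207767 + q{\left(364 \right)}\right) = \left(461389 - 231327\right) \left(-207767 + \left(92 - 364\right)\right) = 230062 \left(-207767 + \left(92 - 364\right)\right) = 230062 \left(-207767 - 272\right) = 230062 \left(-208039\right) = -47861868418$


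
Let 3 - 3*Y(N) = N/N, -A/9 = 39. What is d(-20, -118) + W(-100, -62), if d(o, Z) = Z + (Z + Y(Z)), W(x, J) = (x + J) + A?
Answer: -2245/3 ≈ -748.33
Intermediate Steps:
A = -351 (A = -9*39 = -351)
Y(N) = ⅔ (Y(N) = 1 - N/(3*N) = 1 - ⅓*1 = 1 - ⅓ = ⅔)
W(x, J) = -351 + J + x (W(x, J) = (x + J) - 351 = (J + x) - 351 = -351 + J + x)
d(o, Z) = ⅔ + 2*Z (d(o, Z) = Z + (Z + ⅔) = Z + (⅔ + Z) = ⅔ + 2*Z)
d(-20, -118) + W(-100, -62) = (⅔ + 2*(-118)) + (-351 - 62 - 100) = (⅔ - 236) - 513 = -706/3 - 513 = -2245/3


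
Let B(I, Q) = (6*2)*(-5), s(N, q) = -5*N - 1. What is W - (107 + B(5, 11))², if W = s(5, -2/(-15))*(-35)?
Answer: -1299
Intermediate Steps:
s(N, q) = -1 - 5*N
W = 910 (W = (-1 - 5*5)*(-35) = (-1 - 25)*(-35) = -26*(-35) = 910)
B(I, Q) = -60 (B(I, Q) = 12*(-5) = -60)
W - (107 + B(5, 11))² = 910 - (107 - 60)² = 910 - 1*47² = 910 - 1*2209 = 910 - 2209 = -1299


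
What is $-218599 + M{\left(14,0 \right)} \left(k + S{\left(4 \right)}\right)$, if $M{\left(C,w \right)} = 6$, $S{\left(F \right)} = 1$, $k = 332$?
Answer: $-216601$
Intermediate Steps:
$-218599 + M{\left(14,0 \right)} \left(k + S{\left(4 \right)}\right) = -218599 + 6 \left(332 + 1\right) = -218599 + 6 \cdot 333 = -218599 + 1998 = -216601$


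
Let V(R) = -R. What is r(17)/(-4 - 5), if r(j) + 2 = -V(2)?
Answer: 0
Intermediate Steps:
r(j) = 0 (r(j) = -2 - (-1)*2 = -2 - 1*(-2) = -2 + 2 = 0)
r(17)/(-4 - 5) = 0/(-4 - 5) = 0/(-9) = 0*(-⅑) = 0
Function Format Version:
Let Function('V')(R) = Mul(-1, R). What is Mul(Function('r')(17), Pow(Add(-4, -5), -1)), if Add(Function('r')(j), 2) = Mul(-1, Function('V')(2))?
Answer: 0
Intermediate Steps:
Function('r')(j) = 0 (Function('r')(j) = Add(-2, Mul(-1, Mul(-1, 2))) = Add(-2, Mul(-1, -2)) = Add(-2, 2) = 0)
Mul(Function('r')(17), Pow(Add(-4, -5), -1)) = Mul(0, Pow(Add(-4, -5), -1)) = Mul(0, Pow(-9, -1)) = Mul(0, Rational(-1, 9)) = 0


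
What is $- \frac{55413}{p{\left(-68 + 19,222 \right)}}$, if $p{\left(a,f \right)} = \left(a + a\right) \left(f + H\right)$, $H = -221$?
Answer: $\frac{55413}{98} \approx 565.44$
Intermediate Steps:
$p{\left(a,f \right)} = 2 a \left(-221 + f\right)$ ($p{\left(a,f \right)} = \left(a + a\right) \left(f - 221\right) = 2 a \left(-221 + f\right)$)
$- \frac{55413}{p{\left(-68 + 19,222 \right)}} = - \frac{55413}{2 \left(-68 + 19\right) \left(-221 + 222\right)} = - \frac{55413}{2 \left(-49\right) 1} = - \frac{55413}{-98} = \left(-55413\right) \left(- \frac{1}{98}\right) = \frac{55413}{98}$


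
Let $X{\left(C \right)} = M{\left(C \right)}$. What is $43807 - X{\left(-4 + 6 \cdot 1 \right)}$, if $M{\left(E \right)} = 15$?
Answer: $43792$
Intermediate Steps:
$X{\left(C \right)} = 15$
$43807 - X{\left(-4 + 6 \cdot 1 \right)} = 43807 - 15 = 43792$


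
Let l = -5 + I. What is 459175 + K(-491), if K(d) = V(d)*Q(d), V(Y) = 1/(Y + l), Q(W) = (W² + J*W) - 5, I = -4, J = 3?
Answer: 229347897/500 ≈ 4.5870e+5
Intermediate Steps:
l = -9 (l = -5 - 4 = -9)
Q(W) = -5 + W² + 3*W (Q(W) = (W² + 3*W) - 5 = -5 + W² + 3*W)
V(Y) = 1/(-9 + Y) (V(Y) = 1/(Y - 9) = 1/(-9 + Y))
K(d) = (-5 + d² + 3*d)/(-9 + d)
459175 + K(-491) = 459175 + (-5 + (-491)² + 3*(-491))/(-9 - 491) = 459175 + (-5 + 241081 - 1473)/(-500) = 459175 - 1/500*239603 = 459175 - 239603/500 = 229347897/500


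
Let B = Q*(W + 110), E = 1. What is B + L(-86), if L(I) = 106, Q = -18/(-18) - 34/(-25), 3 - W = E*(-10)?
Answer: 9907/25 ≈ 396.28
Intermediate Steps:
W = 13 (W = 3 - (-10) = 3 - 1*(-10) = 3 + 10 = 13)
Q = 59/25 (Q = -18*(-1/18) - 34*(-1/25) = 1 + 34/25 = 59/25 ≈ 2.3600)
B = 7257/25 (B = 59*(13 + 110)/25 = (59/25)*123 = 7257/25 ≈ 290.28)
B + L(-86) = 7257/25 + 106 = 9907/25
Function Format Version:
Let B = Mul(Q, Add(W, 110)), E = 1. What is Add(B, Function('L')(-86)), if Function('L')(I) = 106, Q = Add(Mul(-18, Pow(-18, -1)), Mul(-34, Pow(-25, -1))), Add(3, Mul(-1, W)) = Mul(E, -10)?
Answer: Rational(9907, 25) ≈ 396.28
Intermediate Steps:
W = 13 (W = Add(3, Mul(-1, Mul(1, -10))) = Add(3, Mul(-1, -10)) = Add(3, 10) = 13)
Q = Rational(59, 25) (Q = Add(Mul(-18, Rational(-1, 18)), Mul(-34, Rational(-1, 25))) = Add(1, Rational(34, 25)) = Rational(59, 25) ≈ 2.3600)
B = Rational(7257, 25) (B = Mul(Rational(59, 25), Add(13, 110)) = Mul(Rational(59, 25), 123) = Rational(7257, 25) ≈ 290.28)
Add(B, Function('L')(-86)) = Add(Rational(7257, 25), 106) = Rational(9907, 25)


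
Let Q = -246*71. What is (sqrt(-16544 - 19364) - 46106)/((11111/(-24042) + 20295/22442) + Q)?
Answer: 3109564787973/1177943946437 - 134887641*I*sqrt(8977)/1177943946437 ≈ 2.6398 - 0.01085*I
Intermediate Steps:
Q = -17466
(sqrt(-16544 - 19364) - 46106)/((11111/(-24042) + 20295/22442) + Q) = (sqrt(-16544 - 19364) - 46106)/((11111/(-24042) + 20295/22442) - 17466) = (sqrt(-35908) - 46106)/((11111*(-1/24042) + 20295*(1/22442)) - 17466) = (2*I*sqrt(8977) - 46106)/((-11111/24042 + 20295/22442) - 17466) = (-46106 + 2*I*sqrt(8977))/(59644832/134887641 - 17466) = (-46106 + 2*I*sqrt(8977))/(-2355887892874/134887641) = (-46106 + 2*I*sqrt(8977))*(-134887641/2355887892874) = 3109564787973/1177943946437 - 134887641*I*sqrt(8977)/1177943946437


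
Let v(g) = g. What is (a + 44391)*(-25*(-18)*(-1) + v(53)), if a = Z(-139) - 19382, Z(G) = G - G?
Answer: -9928573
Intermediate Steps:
Z(G) = 0
a = -19382 (a = 0 - 19382 = -19382)
(a + 44391)*(-25*(-18)*(-1) + v(53)) = (-19382 + 44391)*(-25*(-18)*(-1) + 53) = 25009*(450*(-1) + 53) = 25009*(-450 + 53) = 25009*(-397) = -9928573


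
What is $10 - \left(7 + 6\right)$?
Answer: $-3$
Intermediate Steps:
$10 - \left(7 + 6\right) = 10 - 13 = -3$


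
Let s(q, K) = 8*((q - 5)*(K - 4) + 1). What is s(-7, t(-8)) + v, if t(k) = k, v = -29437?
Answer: -28277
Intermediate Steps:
s(q, K) = 8 + 8*(-5 + q)*(-4 + K) (s(q, K) = 8*((-5 + q)*(-4 + K) + 1) = 8*(1 + (-5 + q)*(-4 + K)) = 8 + 8*(-5 + q)*(-4 + K))
s(-7, t(-8)) + v = (168 - 40*(-8) - 32*(-7) + 8*(-8)*(-7)) - 29437 = (168 + 320 + 224 + 448) - 29437 = 1160 - 29437 = -28277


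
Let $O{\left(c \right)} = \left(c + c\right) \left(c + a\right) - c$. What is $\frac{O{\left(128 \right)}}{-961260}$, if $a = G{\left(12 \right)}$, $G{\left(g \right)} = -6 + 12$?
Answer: $- \frac{2848}{80105} \approx -0.035553$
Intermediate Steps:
$G{\left(g \right)} = 6$
$a = 6$
$O{\left(c \right)} = - c + 2 c \left(6 + c\right)$ ($O{\left(c \right)} = \left(c + c\right) \left(c + 6\right) - c = 2 c \left(6 + c\right) - c = - c + 2 c \left(6 + c\right)$)
$\frac{O{\left(128 \right)}}{-961260} = \frac{128 \left(11 + 2 \cdot 128\right)}{-961260} = 128 \left(11 + 256\right) \left(- \frac{1}{961260}\right) = 128 \cdot 267 \left(- \frac{1}{961260}\right) = 34176 \left(- \frac{1}{961260}\right) = - \frac{2848}{80105}$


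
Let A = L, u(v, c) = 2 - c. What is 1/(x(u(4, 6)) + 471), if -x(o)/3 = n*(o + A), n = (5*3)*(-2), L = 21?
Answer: 1/2001 ≈ 0.00049975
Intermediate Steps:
A = 21
n = -30 (n = 15*(-2) = -30)
x(o) = 1890 + 90*o (x(o) = -(-90)*(o + 21) = -(-90)*(21 + o) = -3*(-630 - 30*o) = 1890 + 90*o)
1/(x(u(4, 6)) + 471) = 1/((1890 + 90*(2 - 1*6)) + 471) = 1/((1890 + 90*(2 - 6)) + 471) = 1/((1890 + 90*(-4)) + 471) = 1/((1890 - 360) + 471) = 1/(1530 + 471) = 1/2001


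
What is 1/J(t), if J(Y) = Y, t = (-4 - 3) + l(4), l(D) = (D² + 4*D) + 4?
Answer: 1/29 ≈ 0.034483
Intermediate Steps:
l(D) = 4 + D² + 4*D
t = 29 (t = (-4 - 3) + (4 + 4² + 4*4) = -7 + (4 + 16 + 16) = -7 + 36 = 29)
1/J(t) = 1/29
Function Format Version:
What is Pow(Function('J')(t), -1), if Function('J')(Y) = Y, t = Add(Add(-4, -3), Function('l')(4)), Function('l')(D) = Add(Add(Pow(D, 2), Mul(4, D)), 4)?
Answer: Rational(1, 29) ≈ 0.034483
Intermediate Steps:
Function('l')(D) = Add(4, Pow(D, 2), Mul(4, D))
t = 29 (t = Add(Add(-4, -3), Add(4, Pow(4, 2), Mul(4, 4))) = Add(-7, Add(4, 16, 16)) = Add(-7, 36) = 29)
Pow(Function('J')(t), -1) = Pow(29, -1) = Rational(1, 29)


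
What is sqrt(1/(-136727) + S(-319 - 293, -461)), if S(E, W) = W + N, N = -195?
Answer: I*sqrt(12263442915751)/136727 ≈ 25.612*I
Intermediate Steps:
S(E, W) = -195 + W (S(E, W) = W - 195 = -195 + W)
sqrt(1/(-136727) + S(-319 - 293, -461)) = sqrt(1/(-136727) + (-195 - 461)) = sqrt(-1/136727 - 656) = sqrt(-89692913/136727) = I*sqrt(12263442915751)/136727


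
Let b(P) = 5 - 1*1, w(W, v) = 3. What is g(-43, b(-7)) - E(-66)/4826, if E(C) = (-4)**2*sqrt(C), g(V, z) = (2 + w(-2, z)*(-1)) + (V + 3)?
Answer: -41 - 8*I*sqrt(66)/2413 ≈ -41.0 - 0.026934*I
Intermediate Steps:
b(P) = 4 (b(P) = 5 - 1 = 4)
g(V, z) = 2 + V (g(V, z) = (2 + 3*(-1)) + (V + 3) = (2 - 3) + (3 + V) = -1 + (3 + V) = 2 + V)
E(C) = 16*sqrt(C)
g(-43, b(-7)) - E(-66)/4826 = (2 - 43) - 16*sqrt(-66)/4826 = -41 - 16*(I*sqrt(66))/4826 = -41 - 16*I*sqrt(66)/4826 = -41 - 8*I*sqrt(66)/2413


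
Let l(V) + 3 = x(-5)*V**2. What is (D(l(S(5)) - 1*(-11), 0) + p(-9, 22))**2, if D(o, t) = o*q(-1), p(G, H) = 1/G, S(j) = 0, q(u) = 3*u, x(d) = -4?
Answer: 47089/81 ≈ 581.35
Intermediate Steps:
l(V) = -3 - 4*V**2
D(o, t) = -3*o (D(o, t) = o*(3*(-1)) = o*(-3) = -3*o)
(D(l(S(5)) - 1*(-11), 0) + p(-9, 22))**2 = (-3*((-3 - 4*0**2) - 1*(-11)) + 1/(-9))**2 = (-3*((-3 - 4*0) + 11) - 1/9)**2 = (-3*((-3 + 0) + 11) - 1/9)**2 = (-3*(-3 + 11) - 1/9)**2 = (-3*8 - 1/9)**2 = (-24 - 1/9)**2 = (-217/9)**2 = 47089/81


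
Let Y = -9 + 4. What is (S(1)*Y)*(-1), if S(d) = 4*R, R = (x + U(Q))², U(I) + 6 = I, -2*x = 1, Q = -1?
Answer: 1125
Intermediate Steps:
x = -½ (x = -½*1 = -½ ≈ -0.50000)
U(I) = -6 + I
Y = -5
R = 225/4 (R = (-½ + (-6 - 1))² = (-½ - 7)² = (-15/2)² = 225/4 ≈ 56.250)
S(d) = 225 (S(d) = 4*(225/4) = 225)
(S(1)*Y)*(-1) = (225*(-5))*(-1) = -1125*(-1) = 1125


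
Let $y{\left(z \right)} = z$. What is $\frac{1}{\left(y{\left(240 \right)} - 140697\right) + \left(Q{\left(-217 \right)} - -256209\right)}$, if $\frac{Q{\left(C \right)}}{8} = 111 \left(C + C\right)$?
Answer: $- \frac{1}{269640} \approx -3.7087 \cdot 10^{-6}$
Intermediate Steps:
$Q{\left(C \right)} = 1776 C$ ($Q{\left(C \right)} = 8 \cdot 111 \left(C + C\right) = 8 \cdot 111 \cdot 2 C = 8 \cdot 222 C = 1776 C$)
$\frac{1}{\left(y{\left(240 \right)} - 140697\right) + \left(Q{\left(-217 \right)} - -256209\right)} = \frac{1}{\left(240 - 140697\right) + \left(1776 \left(-217\right) - -256209\right)} = \frac{1}{\left(240 - 140697\right) + \left(-385392 + 256209\right)} = \frac{1}{-140457 - 129183} = \frac{1}{-269640} = - \frac{1}{269640}$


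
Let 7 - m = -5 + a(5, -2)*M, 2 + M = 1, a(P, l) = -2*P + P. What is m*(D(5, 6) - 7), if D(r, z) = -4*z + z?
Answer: -175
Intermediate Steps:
a(P, l) = -P
D(r, z) = -3*z
M = -1 (M = -2 + 1 = -1)
m = 7 (m = 7 - (-5 - 1*5*(-1)) = 7 - (-5 - 5*(-1)) = 7 - (-5 + 5) = 7 - 1*0 = 7 + 0 = 7)
m*(D(5, 6) - 7) = 7*(-3*6 - 7) = 7*(-18 - 7) = 7*(-25) = -175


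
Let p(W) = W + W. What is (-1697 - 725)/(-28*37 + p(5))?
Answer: 1211/513 ≈ 2.3606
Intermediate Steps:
p(W) = 2*W
(-1697 - 725)/(-28*37 + p(5)) = (-1697 - 725)/(-28*37 + 2*5) = -2422/(-1036 + 10) = -2422/(-1026) = -2422*(-1/1026) = 1211/513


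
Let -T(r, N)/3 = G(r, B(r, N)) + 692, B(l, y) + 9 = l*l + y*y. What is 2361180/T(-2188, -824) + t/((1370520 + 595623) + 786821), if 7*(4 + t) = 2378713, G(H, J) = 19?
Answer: -15165543675845/13701501828 ≈ -1106.9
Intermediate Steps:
B(l, y) = -9 + l**2 + y**2 (B(l, y) = -9 + (l*l + y*y) = -9 + (l**2 + y**2) = -9 + l**2 + y**2)
t = 2378685/7 (t = -4 + (1/7)*2378713 = -4 + 2378713/7 = 2378685/7 ≈ 3.3981e+5)
T(r, N) = -2133 (T(r, N) = -3*(19 + 692) = -3*711 = -2133)
2361180/T(-2188, -824) + t/((1370520 + 595623) + 786821) = 2361180/(-2133) + 2378685/(7*((1370520 + 595623) + 786821)) = 2361180*(-1/2133) + 2378685/(7*(1966143 + 786821)) = -787060/711 + (2378685/7)/2752964 = -787060/711 + (2378685/7)*(1/2752964) = -787060/711 + 2378685/19270748 = -15165543675845/13701501828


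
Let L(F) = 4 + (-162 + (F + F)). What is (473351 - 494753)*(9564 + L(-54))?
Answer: -198995796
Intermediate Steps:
L(F) = -158 + 2*F (L(F) = 4 + (-162 + 2*F) = -158 + 2*F)
(473351 - 494753)*(9564 + L(-54)) = (473351 - 494753)*(9564 + (-158 + 2*(-54))) = -21402*(9564 + (-158 - 108)) = -21402*(9564 - 266) = -21402*9298 = -198995796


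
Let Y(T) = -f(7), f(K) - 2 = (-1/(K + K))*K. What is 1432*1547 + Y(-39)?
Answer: 4430605/2 ≈ 2.2153e+6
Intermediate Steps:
f(K) = 3/2 (f(K) = 2 + (-1/(K + K))*K = 2 + (-1/(2*K))*K = 2 - ½ = 3/2)
Y(T) = -3/2 (Y(T) = -1*3/2 = -3/2)
1432*1547 + Y(-39) = 1432*1547 - 3/2 = 2215304 - 3/2 = 4430605/2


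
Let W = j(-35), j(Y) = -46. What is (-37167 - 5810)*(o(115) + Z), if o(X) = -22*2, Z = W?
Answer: 3867930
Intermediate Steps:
W = -46
Z = -46
o(X) = -44
(-37167 - 5810)*(o(115) + Z) = (-37167 - 5810)*(-44 - 46) = -42977*(-90) = 3867930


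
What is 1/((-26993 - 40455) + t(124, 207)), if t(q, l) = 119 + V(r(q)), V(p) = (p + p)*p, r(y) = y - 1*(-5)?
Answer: -1/34047 ≈ -2.9371e-5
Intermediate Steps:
r(y) = 5 + y (r(y) = y + 5 = 5 + y)
V(p) = 2*p² (V(p) = (2*p)*p = 2*p²)
t(q, l) = 119 + 2*(5 + q)²
1/((-26993 - 40455) + t(124, 207)) = 1/((-26993 - 40455) + (119 + 2*(5 + 124)²)) = 1/(-67448 + (119 + 2*129²)) = 1/(-67448 + (119 + 2*16641)) = 1/(-67448 + (119 + 33282)) = 1/(-67448 + 33401) = 1/(-34047) = -1/34047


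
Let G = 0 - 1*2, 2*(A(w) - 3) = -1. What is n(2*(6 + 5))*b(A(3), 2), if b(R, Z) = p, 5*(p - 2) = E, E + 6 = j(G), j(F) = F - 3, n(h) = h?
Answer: -22/5 ≈ -4.4000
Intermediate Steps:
A(w) = 5/2 (A(w) = 3 + (½)*(-1) = 3 - ½ = 5/2)
G = -2 (G = 0 - 2 = -2)
j(F) = -3 + F
E = -11 (E = -6 + (-3 - 2) = -6 - 5 = -11)
p = -⅕ (p = 2 + (⅕)*(-11) = 2 - 11/5 = -⅕ ≈ -0.20000)
b(R, Z) = -⅕
n(2*(6 + 5))*b(A(3), 2) = (2*(6 + 5))*(-⅕) = (2*11)*(-⅕) = 22*(-⅕) = -22/5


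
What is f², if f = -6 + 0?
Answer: 36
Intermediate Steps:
f = -6
f² = (-6)² = 36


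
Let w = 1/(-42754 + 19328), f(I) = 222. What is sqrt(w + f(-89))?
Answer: sqrt(121828576246)/23426 ≈ 14.900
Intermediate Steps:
w = -1/23426 (w = 1/(-23426) = -1/23426 ≈ -4.2688e-5)
sqrt(w + f(-89)) = sqrt(-1/23426 + 222) = sqrt(5200571/23426) = sqrt(121828576246)/23426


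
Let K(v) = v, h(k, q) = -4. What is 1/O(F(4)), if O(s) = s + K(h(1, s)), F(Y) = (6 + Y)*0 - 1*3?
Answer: -⅐ ≈ -0.14286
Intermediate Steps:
F(Y) = -3 (F(Y) = 0 - 3 = -3)
O(s) = -4 + s (O(s) = s - 4 = -4 + s)
1/O(F(4)) = 1/(-4 - 3) = 1/(-7) = -⅐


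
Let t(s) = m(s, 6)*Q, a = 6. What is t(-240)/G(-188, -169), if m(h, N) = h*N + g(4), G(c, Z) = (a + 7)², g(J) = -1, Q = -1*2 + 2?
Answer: 0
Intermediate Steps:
Q = 0 (Q = -2 + 2 = 0)
G(c, Z) = 169 (G(c, Z) = (6 + 7)² = 13² = 169)
m(h, N) = -1 + N*h (m(h, N) = h*N - 1 = N*h - 1 = -1 + N*h)
t(s) = 0 (t(s) = (-1 + 6*s)*0 = 0)
t(-240)/G(-188, -169) = 0/169 = 0*(1/169) = 0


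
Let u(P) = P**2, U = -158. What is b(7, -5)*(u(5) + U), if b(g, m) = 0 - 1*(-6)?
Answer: -798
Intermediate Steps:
b(g, m) = 6 (b(g, m) = 0 + 6 = 6)
b(7, -5)*(u(5) + U) = 6*(5**2 - 158) = 6*(25 - 158) = 6*(-133) = -798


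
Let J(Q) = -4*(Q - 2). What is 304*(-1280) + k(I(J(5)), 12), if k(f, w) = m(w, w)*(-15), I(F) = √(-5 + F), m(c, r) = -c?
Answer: -388940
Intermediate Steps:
J(Q) = 8 - 4*Q (J(Q) = -4*(-2 + Q) = 8 - 4*Q)
k(f, w) = 15*w (k(f, w) = -w*(-15) = 15*w)
304*(-1280) + k(I(J(5)), 12) = 304*(-1280) + 15*12 = -389120 + 180 = -388940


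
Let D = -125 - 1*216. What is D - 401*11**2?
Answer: -48862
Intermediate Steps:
D = -341 (D = -125 - 216 = -341)
D - 401*11**2 = -341 - 401*11**2 = -341 - 401*121 = -341 - 48521 = -48862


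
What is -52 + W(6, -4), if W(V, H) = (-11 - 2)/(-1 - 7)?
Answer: -403/8 ≈ -50.375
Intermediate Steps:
W(V, H) = 13/8 (W(V, H) = -13/(-8) = -13*(-⅛) = 13/8)
-52 + W(6, -4) = -52 + 13/8 = -403/8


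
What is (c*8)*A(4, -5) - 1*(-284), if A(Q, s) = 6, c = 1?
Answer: 332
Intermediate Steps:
(c*8)*A(4, -5) - 1*(-284) = (1*8)*6 - 1*(-284) = 8*6 + 284 = 48 + 284 = 332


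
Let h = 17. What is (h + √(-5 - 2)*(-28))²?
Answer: (17 - 28*I*√7)² ≈ -5199.0 - 2518.8*I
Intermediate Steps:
(h + √(-5 - 2)*(-28))² = (17 + √(-5 - 2)*(-28))² = (17 + √(-7)*(-28))² = (17 + (I*√7)*(-28))² = (17 - 28*I*√7)²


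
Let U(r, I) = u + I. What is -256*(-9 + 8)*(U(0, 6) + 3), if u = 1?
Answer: 2560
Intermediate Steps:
U(r, I) = 1 + I
-256*(-9 + 8)*(U(0, 6) + 3) = -256*(-9 + 8)*((1 + 6) + 3) = -256*(-(7 + 3)) = -256*(-1*10) = -256*(-10) = -1*(-2560) = 2560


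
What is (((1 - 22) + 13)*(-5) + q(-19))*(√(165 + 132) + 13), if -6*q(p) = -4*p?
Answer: 1066/3 + 82*√33 ≈ 826.39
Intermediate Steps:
q(p) = 2*p/3 (q(p) = -(-2)*p/3 = 2*p/3)
(((1 - 22) + 13)*(-5) + q(-19))*(√(165 + 132) + 13) = (((1 - 22) + 13)*(-5) + (⅔)*(-19))*(√(165 + 132) + 13) = ((-21 + 13)*(-5) - 38/3)*(√297 + 13) = (-8*(-5) - 38/3)*(3*√33 + 13) = (40 - 38/3)*(13 + 3*√33) = 82*(13 + 3*√33)/3 = 1066/3 + 82*√33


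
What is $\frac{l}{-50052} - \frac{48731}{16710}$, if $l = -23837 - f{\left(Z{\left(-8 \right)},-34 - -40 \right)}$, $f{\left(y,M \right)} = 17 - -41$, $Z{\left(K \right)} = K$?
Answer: $- \frac{339966427}{139394820} \approx -2.4389$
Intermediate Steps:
$f{\left(y,M \right)} = 58$ ($f{\left(y,M \right)} = 17 + 41 = 58$)
$l = -23895$ ($l = -23837 - 58 = -23895$)
$\frac{l}{-50052} - \frac{48731}{16710} = - \frac{23895}{-50052} - \frac{48731}{16710} = \left(-23895\right) \left(- \frac{1}{50052}\right) - \frac{48731}{16710} = \frac{7965}{16684} - \frac{48731}{16710} = - \frac{339966427}{139394820}$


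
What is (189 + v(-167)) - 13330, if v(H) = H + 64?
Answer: -13244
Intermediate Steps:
v(H) = 64 + H
(189 + v(-167)) - 13330 = (189 + (64 - 167)) - 13330 = (189 - 103) - 13330 = 86 - 13330 = -13244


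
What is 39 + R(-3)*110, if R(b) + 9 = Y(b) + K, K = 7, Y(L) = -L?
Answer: 149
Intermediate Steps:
R(b) = -2 - b (R(b) = -9 + (-b + 7) = -9 + (7 - b) = -2 - b)
39 + R(-3)*110 = 39 + (-2 - 1*(-3))*110 = 39 + (-2 + 3)*110 = 39 + 1*110 = 39 + 110 = 149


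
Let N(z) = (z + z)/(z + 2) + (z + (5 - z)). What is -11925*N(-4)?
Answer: -107325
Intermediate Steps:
N(z) = 5 + 2*z/(2 + z) (N(z) = (2*z)/(2 + z) + 5 = 2*z/(2 + z) + 5 = 5 + 2*z/(2 + z))
-11925*N(-4) = -11925*(10 + 7*(-4))/(2 - 4) = -11925*(10 - 28)/(-2) = -(-11925)*(-18)/2 = -11925*9 = -107325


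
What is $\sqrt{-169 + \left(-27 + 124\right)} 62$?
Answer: $372 i \sqrt{2} \approx 526.09 i$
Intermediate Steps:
$\sqrt{-169 + \left(-27 + 124\right)} 62 = \sqrt{-169 + 97} \cdot 62 = \sqrt{-72} \cdot 62 = 6 i \sqrt{2} \cdot 62 = 372 i \sqrt{2}$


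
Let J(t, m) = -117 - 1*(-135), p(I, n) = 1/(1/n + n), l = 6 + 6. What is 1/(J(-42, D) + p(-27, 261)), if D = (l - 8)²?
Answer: 68122/1226457 ≈ 0.055544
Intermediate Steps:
l = 12
p(I, n) = 1/(n + 1/n)
D = 16 (D = (12 - 8)² = 4² = 16)
J(t, m) = 18 (J(t, m) = -117 + 135 = 18)
1/(J(-42, D) + p(-27, 261)) = 1/(18 + 261/(1 + 261²)) = 1/(18 + 261/(1 + 68121)) = 1/(18 + 261/68122) = 1/(1226457/68122) = 68122/1226457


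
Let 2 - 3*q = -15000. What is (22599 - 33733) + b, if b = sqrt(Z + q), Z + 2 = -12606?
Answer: -11134 + I*sqrt(68466)/3 ≈ -11134.0 + 87.22*I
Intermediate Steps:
q = 15002/3 (q = 2/3 - 1/3*(-15000) = 2/3 + 5000 = 15002/3 ≈ 5000.7)
Z = -12608 (Z = -2 - 12606 = -12608)
b = I*sqrt(68466)/3 (b = sqrt(-12608 + 15002/3) = sqrt(-22822/3) = I*sqrt(68466)/3 ≈ 87.22*I)
(22599 - 33733) + b = (22599 - 33733) + I*sqrt(68466)/3 = -11134 + I*sqrt(68466)/3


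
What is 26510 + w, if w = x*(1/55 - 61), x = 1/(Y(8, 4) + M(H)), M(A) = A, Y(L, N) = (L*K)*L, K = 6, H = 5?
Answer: 567178096/21395 ≈ 26510.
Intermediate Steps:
Y(L, N) = 6*L**2 (Y(L, N) = (L*6)*L = (6*L)*L = 6*L**2)
x = 1/389 (x = 1/(6*8**2 + 5) = 1/(6*64 + 5) = 1/(384 + 5) = 1/389 ≈ 0.0025707)
w = -3354/21395 (w = (1/55 - 61)/389 = (1/389)*(-3354/55) = -3354/21395 ≈ -0.15677)
26510 + w = 26510 - 3354/21395 = 567178096/21395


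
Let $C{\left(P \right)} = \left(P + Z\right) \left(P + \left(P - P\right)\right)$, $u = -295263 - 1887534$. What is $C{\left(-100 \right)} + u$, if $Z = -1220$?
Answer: $-2050797$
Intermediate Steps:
$u = -2182797$
$C{\left(P \right)} = P \left(-1220 + P\right)$ ($C{\left(P \right)} = \left(P - 1220\right) \left(P + \left(P - P\right)\right) = \left(-1220 + P\right) \left(P + 0\right) = \left(-1220 + P\right) P = P \left(-1220 + P\right)$)
$C{\left(-100 \right)} + u = - 100 \left(-1220 - 100\right) - 2182797 = \left(-100\right) \left(-1320\right) - 2182797 = 132000 - 2182797 = -2050797$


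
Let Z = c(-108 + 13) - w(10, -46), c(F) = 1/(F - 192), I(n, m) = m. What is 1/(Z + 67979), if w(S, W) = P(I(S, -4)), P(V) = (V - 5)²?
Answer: 287/19486725 ≈ 1.4728e-5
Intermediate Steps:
P(V) = (-5 + V)²
w(S, W) = 81 (w(S, W) = (-5 - 4)² = (-9)² = 81)
c(F) = 1/(-192 + F)
Z = -23248/287 (Z = 1/(-192 + (-108 + 13)) - 1*81 = 1/(-192 - 95) - 81 = 1/(-287) - 81 = -1/287 - 81 = -23248/287 ≈ -81.003)
1/(Z + 67979) = 1/(-23248/287 + 67979) = 1/(19486725/287) = 287/19486725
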